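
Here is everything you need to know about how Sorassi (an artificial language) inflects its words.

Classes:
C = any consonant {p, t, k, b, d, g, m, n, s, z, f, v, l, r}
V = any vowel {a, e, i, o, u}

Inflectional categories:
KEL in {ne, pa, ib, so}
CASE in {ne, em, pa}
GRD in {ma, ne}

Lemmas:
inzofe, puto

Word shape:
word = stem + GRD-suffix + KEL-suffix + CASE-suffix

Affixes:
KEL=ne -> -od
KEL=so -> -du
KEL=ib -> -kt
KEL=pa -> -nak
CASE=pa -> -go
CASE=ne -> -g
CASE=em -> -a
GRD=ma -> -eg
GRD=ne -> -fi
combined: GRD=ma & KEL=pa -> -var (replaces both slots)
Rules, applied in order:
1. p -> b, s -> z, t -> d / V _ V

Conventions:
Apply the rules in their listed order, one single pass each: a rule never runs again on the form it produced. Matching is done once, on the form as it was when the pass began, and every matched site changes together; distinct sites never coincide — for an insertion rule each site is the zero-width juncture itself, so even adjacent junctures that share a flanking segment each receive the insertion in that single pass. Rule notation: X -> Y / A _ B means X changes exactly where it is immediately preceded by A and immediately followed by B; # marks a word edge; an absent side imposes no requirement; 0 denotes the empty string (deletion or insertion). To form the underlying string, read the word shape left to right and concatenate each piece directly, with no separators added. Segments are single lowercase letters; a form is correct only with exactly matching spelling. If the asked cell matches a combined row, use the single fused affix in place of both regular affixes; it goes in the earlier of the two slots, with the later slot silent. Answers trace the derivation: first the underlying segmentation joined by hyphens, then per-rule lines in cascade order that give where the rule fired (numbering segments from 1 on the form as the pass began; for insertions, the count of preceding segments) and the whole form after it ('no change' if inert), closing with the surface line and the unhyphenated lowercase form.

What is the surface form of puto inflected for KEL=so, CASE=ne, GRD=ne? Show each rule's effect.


underlying: puto-fi-du-g
1. p -> b, s -> z, t -> d / V _ V: fires at position(s) 3: pudofidug
surface: pudofidug


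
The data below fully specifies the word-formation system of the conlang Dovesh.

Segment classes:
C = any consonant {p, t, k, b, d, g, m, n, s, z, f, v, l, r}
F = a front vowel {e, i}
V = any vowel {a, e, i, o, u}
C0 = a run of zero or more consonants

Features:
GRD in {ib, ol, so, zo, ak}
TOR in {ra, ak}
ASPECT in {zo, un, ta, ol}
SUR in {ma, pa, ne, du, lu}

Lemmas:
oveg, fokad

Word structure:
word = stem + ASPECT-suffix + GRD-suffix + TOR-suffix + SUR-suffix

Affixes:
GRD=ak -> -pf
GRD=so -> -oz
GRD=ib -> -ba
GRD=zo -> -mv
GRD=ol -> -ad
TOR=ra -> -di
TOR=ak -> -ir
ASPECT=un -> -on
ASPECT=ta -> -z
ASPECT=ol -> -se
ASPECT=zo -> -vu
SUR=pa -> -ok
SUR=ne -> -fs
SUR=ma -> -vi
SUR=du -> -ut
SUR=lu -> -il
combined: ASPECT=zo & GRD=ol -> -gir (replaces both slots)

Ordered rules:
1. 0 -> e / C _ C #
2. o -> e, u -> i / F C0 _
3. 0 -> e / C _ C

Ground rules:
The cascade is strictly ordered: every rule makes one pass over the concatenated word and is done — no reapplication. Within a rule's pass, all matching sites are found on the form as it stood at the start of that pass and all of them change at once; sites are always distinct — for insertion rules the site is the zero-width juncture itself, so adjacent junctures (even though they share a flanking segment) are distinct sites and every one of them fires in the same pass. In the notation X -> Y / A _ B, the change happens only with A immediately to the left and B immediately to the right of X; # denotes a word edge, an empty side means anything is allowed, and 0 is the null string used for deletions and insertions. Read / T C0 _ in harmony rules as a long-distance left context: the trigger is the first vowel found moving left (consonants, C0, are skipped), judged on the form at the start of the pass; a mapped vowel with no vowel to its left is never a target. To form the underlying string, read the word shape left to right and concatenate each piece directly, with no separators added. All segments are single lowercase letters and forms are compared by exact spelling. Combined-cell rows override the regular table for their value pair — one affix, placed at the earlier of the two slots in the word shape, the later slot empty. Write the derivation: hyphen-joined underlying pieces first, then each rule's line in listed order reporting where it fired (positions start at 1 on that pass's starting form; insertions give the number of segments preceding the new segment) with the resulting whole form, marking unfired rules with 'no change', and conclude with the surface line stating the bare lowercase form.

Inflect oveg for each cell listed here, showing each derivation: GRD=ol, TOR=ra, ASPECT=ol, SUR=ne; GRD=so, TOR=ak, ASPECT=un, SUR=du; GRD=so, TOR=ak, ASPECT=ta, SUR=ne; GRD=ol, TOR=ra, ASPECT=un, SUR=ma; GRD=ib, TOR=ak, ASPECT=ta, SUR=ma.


cell GRD=ol, TOR=ra, ASPECT=ol, SUR=ne:
underlying: oveg-se-ad-di-fs
1. 0 -> e / C _ C #: inserts after position(s) 11: ovegseaddifes
2. o -> e, u -> i / F C0 _: no change
3. 0 -> e / C _ C: inserts after position(s) 4, 8: ovegeseadedifes
surface: ovegeseadedifes

cell GRD=so, TOR=ak, ASPECT=un, SUR=du:
underlying: oveg-on-oz-ir-ut
1. 0 -> e / C _ C #: no change
2. o -> e, u -> i / F C0 _: fires at position(s) 5, 11: ovegenozirit
3. 0 -> e / C _ C: no change
surface: ovegenozirit

cell GRD=so, TOR=ak, ASPECT=ta, SUR=ne:
underlying: oveg-z-oz-ir-fs
1. 0 -> e / C _ C #: inserts after position(s) 10: ovegzozirfes
2. o -> e, u -> i / F C0 _: fires at position(s) 6: ovegzezirfes
3. 0 -> e / C _ C: inserts after position(s) 4, 9: ovegezezirefes
surface: ovegezezirefes

cell GRD=ol, TOR=ra, ASPECT=un, SUR=ma:
underlying: oveg-on-ad-di-vi
1. 0 -> e / C _ C #: no change
2. o -> e, u -> i / F C0 _: fires at position(s) 5: ovegenaddivi
3. 0 -> e / C _ C: inserts after position(s) 8: ovegenadedivi
surface: ovegenadedivi

cell GRD=ib, TOR=ak, ASPECT=ta, SUR=ma:
underlying: oveg-z-ba-ir-vi
1. 0 -> e / C _ C #: no change
2. o -> e, u -> i / F C0 _: no change
3. 0 -> e / C _ C: inserts after position(s) 4, 5, 9: ovegezebairevi
surface: ovegezebairevi


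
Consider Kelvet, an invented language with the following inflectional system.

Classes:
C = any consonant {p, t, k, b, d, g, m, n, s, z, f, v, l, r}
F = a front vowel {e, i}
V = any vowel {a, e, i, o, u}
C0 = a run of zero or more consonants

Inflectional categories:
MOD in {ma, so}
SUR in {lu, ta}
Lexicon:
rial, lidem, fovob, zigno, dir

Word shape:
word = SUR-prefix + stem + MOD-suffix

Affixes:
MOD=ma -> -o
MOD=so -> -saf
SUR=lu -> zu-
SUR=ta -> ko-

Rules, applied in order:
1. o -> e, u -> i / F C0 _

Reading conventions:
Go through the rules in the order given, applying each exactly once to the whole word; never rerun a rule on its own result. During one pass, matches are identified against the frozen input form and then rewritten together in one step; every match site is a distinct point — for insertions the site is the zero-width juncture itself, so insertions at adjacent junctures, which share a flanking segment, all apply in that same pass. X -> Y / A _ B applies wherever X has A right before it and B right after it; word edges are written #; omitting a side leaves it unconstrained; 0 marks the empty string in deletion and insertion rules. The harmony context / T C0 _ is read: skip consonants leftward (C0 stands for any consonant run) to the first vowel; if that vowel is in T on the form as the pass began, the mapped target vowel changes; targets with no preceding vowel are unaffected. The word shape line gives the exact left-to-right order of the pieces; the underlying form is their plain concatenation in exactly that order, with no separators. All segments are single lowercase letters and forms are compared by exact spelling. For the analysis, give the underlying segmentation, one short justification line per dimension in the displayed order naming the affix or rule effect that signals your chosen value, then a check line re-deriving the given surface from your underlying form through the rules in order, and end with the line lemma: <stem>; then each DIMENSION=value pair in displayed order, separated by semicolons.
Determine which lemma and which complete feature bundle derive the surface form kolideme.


underlying: ko-lidem-o
MOD=ma - signalled by the affix -o
SUR=ta - signalled by the affix ko-
check: kolidemo -> kolideme
lemma: lidem; MOD=ma; SUR=ta


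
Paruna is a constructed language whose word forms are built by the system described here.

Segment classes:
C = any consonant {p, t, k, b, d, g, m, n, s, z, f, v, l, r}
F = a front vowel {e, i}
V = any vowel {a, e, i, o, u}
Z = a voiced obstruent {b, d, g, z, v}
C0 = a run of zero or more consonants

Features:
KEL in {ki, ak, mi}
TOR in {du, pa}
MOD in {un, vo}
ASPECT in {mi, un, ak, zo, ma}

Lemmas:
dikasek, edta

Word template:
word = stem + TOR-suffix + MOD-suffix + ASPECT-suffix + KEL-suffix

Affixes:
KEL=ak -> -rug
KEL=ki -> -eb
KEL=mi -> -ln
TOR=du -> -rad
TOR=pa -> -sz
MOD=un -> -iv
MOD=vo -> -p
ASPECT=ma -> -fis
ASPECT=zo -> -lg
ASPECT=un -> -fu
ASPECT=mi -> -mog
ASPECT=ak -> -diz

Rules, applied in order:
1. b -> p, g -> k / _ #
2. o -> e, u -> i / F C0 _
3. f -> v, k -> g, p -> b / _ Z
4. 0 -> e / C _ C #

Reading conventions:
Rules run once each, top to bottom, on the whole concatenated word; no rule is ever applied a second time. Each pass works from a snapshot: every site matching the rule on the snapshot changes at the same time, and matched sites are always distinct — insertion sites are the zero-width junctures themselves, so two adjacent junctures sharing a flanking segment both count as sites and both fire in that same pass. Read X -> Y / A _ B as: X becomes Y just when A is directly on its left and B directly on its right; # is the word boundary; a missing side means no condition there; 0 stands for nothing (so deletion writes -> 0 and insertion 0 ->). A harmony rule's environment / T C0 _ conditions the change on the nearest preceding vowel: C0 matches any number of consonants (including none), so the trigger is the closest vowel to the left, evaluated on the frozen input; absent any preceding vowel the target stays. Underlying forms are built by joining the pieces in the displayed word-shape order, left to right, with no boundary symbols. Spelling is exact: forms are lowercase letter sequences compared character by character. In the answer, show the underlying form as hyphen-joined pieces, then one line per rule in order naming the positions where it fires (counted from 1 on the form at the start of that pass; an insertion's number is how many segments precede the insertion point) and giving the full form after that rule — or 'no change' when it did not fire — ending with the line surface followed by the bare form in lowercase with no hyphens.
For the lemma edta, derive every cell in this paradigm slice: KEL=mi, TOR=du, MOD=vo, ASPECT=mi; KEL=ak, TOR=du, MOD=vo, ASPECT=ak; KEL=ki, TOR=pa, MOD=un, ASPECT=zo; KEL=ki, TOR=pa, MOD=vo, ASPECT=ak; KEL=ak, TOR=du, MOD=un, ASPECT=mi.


cell KEL=mi, TOR=du, MOD=vo, ASPECT=mi:
underlying: edta-rad-p-mog-ln
1. b -> p, g -> k / _ #: no change
2. o -> e, u -> i / F C0 _: no change
3. f -> v, k -> g, p -> b / _ Z: no change
4. 0 -> e / C _ C #: inserts after position(s) 12: edtaradpmoglen
surface: edtaradpmoglen

cell KEL=ak, TOR=du, MOD=vo, ASPECT=ak:
underlying: edta-rad-p-diz-rug
1. b -> p, g -> k / _ #: fires at position(s) 14: edtaradpdizruk
2. o -> e, u -> i / F C0 _: fires at position(s) 13: edtaradpdizrik
3. f -> v, k -> g, p -> b / _ Z: fires at position(s) 8: edtaradbdizrik
4. 0 -> e / C _ C #: no change
surface: edtaradbdizrik

cell KEL=ki, TOR=pa, MOD=un, ASPECT=zo:
underlying: edta-sz-iv-lg-eb
1. b -> p, g -> k / _ #: fires at position(s) 12: edtaszivlgep
2. o -> e, u -> i / F C0 _: no change
3. f -> v, k -> g, p -> b / _ Z: no change
4. 0 -> e / C _ C #: no change
surface: edtaszivlgep

cell KEL=ki, TOR=pa, MOD=vo, ASPECT=ak:
underlying: edta-sz-p-diz-eb
1. b -> p, g -> k / _ #: fires at position(s) 12: edtaszpdizep
2. o -> e, u -> i / F C0 _: no change
3. f -> v, k -> g, p -> b / _ Z: fires at position(s) 7: edtaszbdizep
4. 0 -> e / C _ C #: no change
surface: edtaszbdizep

cell KEL=ak, TOR=du, MOD=un, ASPECT=mi:
underlying: edta-rad-iv-mog-rug
1. b -> p, g -> k / _ #: fires at position(s) 15: edtaradivmogruk
2. o -> e, u -> i / F C0 _: fires at position(s) 11: edtaradivmegruk
3. f -> v, k -> g, p -> b / _ Z: no change
4. 0 -> e / C _ C #: no change
surface: edtaradivmegruk


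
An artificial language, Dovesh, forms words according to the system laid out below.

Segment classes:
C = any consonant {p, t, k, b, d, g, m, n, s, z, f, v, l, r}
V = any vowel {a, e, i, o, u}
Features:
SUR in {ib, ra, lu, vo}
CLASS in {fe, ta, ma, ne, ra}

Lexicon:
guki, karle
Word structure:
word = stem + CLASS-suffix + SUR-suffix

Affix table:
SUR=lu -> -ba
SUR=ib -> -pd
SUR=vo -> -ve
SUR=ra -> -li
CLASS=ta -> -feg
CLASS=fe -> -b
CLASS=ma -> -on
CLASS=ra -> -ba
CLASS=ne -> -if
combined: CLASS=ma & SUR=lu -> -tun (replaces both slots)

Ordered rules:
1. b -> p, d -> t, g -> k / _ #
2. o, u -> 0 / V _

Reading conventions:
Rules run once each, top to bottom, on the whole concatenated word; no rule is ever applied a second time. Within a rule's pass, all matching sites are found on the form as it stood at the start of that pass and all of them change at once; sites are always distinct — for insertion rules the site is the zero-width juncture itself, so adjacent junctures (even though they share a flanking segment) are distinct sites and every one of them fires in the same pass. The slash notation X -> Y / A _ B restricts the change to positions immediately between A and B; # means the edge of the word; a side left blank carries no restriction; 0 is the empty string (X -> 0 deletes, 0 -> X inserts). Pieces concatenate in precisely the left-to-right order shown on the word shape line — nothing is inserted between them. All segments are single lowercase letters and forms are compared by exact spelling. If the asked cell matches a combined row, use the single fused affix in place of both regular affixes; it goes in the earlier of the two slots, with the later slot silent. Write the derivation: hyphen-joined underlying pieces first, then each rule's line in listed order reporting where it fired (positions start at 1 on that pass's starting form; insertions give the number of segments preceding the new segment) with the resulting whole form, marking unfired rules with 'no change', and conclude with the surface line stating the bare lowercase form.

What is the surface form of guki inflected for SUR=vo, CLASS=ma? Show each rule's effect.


underlying: guki-on-ve
1. b -> p, d -> t, g -> k / _ #: no change
2. o, u -> 0 / V _: fires at position(s) 5: gukinve
surface: gukinve


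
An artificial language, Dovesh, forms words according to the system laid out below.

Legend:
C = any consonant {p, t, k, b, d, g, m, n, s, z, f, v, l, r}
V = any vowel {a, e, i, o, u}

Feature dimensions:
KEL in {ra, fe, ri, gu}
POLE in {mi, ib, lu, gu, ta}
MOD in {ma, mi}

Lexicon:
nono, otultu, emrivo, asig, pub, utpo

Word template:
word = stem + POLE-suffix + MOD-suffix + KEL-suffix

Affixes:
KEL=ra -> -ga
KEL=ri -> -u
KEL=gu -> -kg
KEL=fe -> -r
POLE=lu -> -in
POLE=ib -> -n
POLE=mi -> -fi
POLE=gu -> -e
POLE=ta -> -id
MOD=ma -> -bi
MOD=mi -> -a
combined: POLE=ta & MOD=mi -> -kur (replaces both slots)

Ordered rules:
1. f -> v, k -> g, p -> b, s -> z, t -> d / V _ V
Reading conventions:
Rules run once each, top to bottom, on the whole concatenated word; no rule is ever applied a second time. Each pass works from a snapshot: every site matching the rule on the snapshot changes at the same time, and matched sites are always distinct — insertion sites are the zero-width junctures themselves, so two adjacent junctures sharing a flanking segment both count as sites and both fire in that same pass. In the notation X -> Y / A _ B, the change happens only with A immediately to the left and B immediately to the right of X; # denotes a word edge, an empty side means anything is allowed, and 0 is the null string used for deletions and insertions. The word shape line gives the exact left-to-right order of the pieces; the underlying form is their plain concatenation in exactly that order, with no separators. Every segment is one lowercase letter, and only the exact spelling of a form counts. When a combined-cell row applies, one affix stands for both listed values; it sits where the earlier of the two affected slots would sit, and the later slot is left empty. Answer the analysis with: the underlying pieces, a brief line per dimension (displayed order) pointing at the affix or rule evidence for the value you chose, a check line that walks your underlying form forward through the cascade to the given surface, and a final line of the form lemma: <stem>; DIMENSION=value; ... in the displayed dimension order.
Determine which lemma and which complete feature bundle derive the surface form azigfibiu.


underlying: asig-fi-bi-u
KEL=ri - signalled by the affix -u
POLE=mi - signalled by the affix -fi
MOD=ma - signalled by the affix -bi
check: asigfibiu -> azigfibiu
lemma: asig; KEL=ri; POLE=mi; MOD=ma


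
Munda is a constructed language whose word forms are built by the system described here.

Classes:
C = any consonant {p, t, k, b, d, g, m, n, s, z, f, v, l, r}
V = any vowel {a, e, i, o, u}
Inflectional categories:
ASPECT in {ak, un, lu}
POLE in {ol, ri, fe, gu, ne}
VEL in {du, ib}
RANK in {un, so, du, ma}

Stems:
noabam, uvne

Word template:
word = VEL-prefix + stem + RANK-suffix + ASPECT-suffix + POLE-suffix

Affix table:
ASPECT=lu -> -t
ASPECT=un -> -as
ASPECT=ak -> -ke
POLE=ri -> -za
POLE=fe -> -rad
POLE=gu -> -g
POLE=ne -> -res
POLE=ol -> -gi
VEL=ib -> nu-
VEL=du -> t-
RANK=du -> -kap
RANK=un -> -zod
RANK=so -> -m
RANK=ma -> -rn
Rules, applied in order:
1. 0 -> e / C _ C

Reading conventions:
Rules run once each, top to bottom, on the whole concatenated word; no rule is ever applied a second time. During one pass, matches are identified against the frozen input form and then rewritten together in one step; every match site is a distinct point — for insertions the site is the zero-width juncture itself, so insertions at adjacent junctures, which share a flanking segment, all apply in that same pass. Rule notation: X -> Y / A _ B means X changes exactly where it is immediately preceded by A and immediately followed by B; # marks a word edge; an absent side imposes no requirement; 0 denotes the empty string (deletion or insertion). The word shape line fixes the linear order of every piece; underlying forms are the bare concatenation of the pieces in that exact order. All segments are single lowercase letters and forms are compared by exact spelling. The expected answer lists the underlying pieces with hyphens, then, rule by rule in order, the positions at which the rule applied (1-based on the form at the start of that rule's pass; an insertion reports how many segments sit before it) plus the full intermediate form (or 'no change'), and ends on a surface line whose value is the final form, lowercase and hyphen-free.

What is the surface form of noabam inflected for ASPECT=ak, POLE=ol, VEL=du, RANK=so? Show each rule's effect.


underlying: t-noabam-m-ke-gi
1. 0 -> e / C _ C: inserts after position(s) 1, 7, 8: tenoabamemekegi
surface: tenoabamemekegi


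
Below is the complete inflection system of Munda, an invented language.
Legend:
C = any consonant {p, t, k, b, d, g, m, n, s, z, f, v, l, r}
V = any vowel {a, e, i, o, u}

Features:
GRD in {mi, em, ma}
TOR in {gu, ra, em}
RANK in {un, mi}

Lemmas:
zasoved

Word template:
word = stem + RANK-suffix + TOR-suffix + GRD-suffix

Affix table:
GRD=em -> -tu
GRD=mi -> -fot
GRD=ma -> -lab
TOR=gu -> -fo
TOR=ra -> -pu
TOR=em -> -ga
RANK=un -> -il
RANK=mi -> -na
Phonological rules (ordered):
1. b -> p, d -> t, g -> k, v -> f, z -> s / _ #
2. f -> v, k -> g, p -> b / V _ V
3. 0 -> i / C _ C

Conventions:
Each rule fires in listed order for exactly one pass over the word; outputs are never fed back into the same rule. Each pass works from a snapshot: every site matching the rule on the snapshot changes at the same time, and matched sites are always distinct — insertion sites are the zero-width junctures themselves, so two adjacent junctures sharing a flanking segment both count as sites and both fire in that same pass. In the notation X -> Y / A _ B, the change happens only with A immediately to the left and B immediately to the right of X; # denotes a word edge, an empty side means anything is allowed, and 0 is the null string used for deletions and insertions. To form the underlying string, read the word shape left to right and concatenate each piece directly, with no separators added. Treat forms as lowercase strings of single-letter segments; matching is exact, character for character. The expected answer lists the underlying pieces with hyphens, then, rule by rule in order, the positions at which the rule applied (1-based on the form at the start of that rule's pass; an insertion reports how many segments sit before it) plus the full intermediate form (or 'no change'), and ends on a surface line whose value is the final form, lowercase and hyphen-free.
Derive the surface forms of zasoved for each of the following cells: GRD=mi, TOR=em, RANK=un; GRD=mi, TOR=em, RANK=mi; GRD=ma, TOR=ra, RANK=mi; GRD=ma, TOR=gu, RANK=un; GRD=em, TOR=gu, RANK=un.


cell GRD=mi, TOR=em, RANK=un:
underlying: zasoved-il-ga-fot
1. b -> p, d -> t, g -> k, v -> f, z -> s / _ #: no change
2. f -> v, k -> g, p -> b / V _ V: fires at position(s) 12: zasovedilgavot
3. 0 -> i / C _ C: inserts after position(s) 9: zasovediligavot
surface: zasovediligavot

cell GRD=mi, TOR=em, RANK=mi:
underlying: zasoved-na-ga-fot
1. b -> p, d -> t, g -> k, v -> f, z -> s / _ #: no change
2. f -> v, k -> g, p -> b / V _ V: fires at position(s) 12: zasovednagavot
3. 0 -> i / C _ C: inserts after position(s) 7: zasovedinagavot
surface: zasovedinagavot

cell GRD=ma, TOR=ra, RANK=mi:
underlying: zasoved-na-pu-lab
1. b -> p, d -> t, g -> k, v -> f, z -> s / _ #: fires at position(s) 14: zasovednapulap
2. f -> v, k -> g, p -> b / V _ V: fires at position(s) 10: zasovednabulap
3. 0 -> i / C _ C: inserts after position(s) 7: zasovedinabulap
surface: zasovedinabulap

cell GRD=ma, TOR=gu, RANK=un:
underlying: zasoved-il-fo-lab
1. b -> p, d -> t, g -> k, v -> f, z -> s / _ #: fires at position(s) 14: zasovedilfolap
2. f -> v, k -> g, p -> b / V _ V: no change
3. 0 -> i / C _ C: inserts after position(s) 9: zasovedilifolap
surface: zasovedilifolap

cell GRD=em, TOR=gu, RANK=un:
underlying: zasoved-il-fo-tu
1. b -> p, d -> t, g -> k, v -> f, z -> s / _ #: no change
2. f -> v, k -> g, p -> b / V _ V: no change
3. 0 -> i / C _ C: inserts after position(s) 9: zasovedilifotu
surface: zasovedilifotu


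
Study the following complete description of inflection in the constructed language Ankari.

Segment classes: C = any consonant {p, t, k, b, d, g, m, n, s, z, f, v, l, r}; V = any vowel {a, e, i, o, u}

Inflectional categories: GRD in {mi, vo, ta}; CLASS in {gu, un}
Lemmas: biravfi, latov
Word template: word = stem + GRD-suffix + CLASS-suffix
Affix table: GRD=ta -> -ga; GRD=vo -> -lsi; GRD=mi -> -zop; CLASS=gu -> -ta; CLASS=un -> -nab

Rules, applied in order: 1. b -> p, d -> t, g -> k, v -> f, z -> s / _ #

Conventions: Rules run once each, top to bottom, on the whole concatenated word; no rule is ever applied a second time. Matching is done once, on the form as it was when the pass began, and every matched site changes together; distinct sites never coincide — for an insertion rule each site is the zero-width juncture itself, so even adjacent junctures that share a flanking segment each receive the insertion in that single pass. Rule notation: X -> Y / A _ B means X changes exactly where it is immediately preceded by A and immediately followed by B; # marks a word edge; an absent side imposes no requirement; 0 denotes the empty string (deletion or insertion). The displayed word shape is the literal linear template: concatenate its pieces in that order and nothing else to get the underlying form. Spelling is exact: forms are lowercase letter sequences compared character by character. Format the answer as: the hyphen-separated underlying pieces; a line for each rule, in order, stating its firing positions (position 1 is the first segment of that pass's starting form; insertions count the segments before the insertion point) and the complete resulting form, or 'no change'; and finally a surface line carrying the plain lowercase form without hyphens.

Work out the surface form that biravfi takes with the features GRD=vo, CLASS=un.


underlying: biravfi-lsi-nab
1. b -> p, d -> t, g -> k, v -> f, z -> s / _ #: fires at position(s) 13: biravfilsinap
surface: biravfilsinap


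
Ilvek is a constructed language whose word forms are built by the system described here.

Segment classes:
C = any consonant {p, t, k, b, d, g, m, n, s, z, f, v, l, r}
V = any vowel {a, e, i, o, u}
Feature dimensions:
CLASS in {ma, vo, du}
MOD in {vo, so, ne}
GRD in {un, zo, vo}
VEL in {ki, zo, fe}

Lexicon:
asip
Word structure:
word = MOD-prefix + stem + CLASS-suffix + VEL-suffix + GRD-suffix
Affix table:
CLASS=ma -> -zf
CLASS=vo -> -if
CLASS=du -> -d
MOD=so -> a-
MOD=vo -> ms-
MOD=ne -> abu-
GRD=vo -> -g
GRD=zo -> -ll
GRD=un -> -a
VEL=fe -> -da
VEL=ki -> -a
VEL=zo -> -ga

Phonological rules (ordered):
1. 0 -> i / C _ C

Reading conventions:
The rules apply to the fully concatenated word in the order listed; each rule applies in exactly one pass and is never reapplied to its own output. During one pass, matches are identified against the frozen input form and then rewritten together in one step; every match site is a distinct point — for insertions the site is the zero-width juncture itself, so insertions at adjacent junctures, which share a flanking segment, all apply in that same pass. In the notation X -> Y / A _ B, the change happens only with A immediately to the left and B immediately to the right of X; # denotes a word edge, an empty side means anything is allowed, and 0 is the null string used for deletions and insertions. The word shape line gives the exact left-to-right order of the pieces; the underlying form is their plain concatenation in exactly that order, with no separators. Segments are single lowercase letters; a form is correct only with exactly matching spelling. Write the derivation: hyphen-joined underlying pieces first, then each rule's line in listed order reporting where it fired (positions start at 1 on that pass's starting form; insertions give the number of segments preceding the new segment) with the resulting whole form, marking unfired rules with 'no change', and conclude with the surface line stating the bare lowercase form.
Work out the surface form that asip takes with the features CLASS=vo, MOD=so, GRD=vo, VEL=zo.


underlying: a-asip-if-ga-g
1. 0 -> i / C _ C: inserts after position(s) 7: aasipifigag
surface: aasipifigag


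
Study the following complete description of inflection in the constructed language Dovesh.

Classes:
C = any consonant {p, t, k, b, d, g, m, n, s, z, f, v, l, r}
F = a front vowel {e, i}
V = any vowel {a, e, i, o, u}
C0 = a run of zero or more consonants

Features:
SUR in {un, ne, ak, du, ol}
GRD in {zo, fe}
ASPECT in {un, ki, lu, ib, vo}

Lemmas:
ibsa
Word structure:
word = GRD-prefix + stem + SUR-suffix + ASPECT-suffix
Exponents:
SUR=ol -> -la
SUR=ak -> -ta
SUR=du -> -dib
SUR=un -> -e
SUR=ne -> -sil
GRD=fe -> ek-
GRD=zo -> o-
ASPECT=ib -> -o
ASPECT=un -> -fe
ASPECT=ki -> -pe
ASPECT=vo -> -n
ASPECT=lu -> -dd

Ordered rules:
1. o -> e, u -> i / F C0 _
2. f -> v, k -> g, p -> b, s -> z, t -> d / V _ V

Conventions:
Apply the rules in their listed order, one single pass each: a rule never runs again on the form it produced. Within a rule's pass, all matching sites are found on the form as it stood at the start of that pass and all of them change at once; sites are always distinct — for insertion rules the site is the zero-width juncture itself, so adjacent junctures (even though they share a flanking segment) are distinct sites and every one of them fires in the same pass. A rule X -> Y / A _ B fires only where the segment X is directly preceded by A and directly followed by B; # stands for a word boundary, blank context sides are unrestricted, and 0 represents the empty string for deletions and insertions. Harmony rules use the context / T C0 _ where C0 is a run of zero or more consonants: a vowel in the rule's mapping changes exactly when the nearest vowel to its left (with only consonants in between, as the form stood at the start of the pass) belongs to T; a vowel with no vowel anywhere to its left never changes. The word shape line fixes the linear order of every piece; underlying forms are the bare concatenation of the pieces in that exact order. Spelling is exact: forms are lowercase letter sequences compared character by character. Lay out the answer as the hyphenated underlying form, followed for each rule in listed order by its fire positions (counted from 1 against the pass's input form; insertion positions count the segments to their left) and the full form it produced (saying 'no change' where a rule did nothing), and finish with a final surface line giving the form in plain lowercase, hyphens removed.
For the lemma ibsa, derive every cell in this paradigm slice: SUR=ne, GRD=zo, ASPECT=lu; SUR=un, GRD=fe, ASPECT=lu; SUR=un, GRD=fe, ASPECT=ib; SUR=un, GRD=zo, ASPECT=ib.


cell SUR=ne, GRD=zo, ASPECT=lu:
underlying: o-ibsa-sil-dd
1. o -> e, u -> i / F C0 _: no change
2. f -> v, k -> g, p -> b, s -> z, t -> d / V _ V: fires at position(s) 6: oibsazildd
surface: oibsazildd

cell SUR=un, GRD=fe, ASPECT=lu:
underlying: ek-ibsa-e-dd
1. o -> e, u -> i / F C0 _: no change
2. f -> v, k -> g, p -> b, s -> z, t -> d / V _ V: fires at position(s) 2: egibsaedd
surface: egibsaedd

cell SUR=un, GRD=fe, ASPECT=ib:
underlying: ek-ibsa-e-o
1. o -> e, u -> i / F C0 _: fires at position(s) 8: ekibsaee
2. f -> v, k -> g, p -> b, s -> z, t -> d / V _ V: fires at position(s) 2: egibsaee
surface: egibsaee

cell SUR=un, GRD=zo, ASPECT=ib:
underlying: o-ibsa-e-o
1. o -> e, u -> i / F C0 _: fires at position(s) 7: oibsaee
2. f -> v, k -> g, p -> b, s -> z, t -> d / V _ V: no change
surface: oibsaee


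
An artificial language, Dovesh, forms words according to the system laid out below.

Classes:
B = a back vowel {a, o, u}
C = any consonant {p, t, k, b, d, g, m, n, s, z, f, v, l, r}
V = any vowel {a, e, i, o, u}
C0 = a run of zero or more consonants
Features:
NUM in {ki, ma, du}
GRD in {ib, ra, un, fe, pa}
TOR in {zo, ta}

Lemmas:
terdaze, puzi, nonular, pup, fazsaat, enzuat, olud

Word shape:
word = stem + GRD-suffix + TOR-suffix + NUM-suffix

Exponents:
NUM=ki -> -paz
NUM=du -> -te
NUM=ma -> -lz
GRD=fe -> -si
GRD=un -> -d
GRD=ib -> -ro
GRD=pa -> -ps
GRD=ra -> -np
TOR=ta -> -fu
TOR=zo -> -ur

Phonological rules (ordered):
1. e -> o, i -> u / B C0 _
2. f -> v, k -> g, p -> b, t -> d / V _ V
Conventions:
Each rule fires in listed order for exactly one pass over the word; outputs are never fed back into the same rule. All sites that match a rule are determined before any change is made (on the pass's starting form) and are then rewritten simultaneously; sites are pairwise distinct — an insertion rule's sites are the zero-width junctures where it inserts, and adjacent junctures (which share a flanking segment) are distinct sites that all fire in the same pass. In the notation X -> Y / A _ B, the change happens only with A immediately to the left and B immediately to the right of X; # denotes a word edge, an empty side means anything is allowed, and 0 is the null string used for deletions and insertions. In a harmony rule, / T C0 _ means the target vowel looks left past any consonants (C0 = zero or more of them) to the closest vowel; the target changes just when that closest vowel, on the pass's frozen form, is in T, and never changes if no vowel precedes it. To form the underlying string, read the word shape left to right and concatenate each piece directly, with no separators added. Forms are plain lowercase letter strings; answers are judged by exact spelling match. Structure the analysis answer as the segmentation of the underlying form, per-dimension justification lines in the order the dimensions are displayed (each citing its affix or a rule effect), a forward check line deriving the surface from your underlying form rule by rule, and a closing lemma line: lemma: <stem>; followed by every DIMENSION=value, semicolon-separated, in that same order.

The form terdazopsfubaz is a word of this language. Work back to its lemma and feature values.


underlying: terdaze-ps-fu-paz
NUM=ki - signalled by the affix -paz
GRD=pa - signalled by the affix -ps
TOR=ta - signalled by the affix -fu
check: terdazepsfupaz -> terdazopsfupaz -> terdazopsfubaz
lemma: terdaze; NUM=ki; GRD=pa; TOR=ta


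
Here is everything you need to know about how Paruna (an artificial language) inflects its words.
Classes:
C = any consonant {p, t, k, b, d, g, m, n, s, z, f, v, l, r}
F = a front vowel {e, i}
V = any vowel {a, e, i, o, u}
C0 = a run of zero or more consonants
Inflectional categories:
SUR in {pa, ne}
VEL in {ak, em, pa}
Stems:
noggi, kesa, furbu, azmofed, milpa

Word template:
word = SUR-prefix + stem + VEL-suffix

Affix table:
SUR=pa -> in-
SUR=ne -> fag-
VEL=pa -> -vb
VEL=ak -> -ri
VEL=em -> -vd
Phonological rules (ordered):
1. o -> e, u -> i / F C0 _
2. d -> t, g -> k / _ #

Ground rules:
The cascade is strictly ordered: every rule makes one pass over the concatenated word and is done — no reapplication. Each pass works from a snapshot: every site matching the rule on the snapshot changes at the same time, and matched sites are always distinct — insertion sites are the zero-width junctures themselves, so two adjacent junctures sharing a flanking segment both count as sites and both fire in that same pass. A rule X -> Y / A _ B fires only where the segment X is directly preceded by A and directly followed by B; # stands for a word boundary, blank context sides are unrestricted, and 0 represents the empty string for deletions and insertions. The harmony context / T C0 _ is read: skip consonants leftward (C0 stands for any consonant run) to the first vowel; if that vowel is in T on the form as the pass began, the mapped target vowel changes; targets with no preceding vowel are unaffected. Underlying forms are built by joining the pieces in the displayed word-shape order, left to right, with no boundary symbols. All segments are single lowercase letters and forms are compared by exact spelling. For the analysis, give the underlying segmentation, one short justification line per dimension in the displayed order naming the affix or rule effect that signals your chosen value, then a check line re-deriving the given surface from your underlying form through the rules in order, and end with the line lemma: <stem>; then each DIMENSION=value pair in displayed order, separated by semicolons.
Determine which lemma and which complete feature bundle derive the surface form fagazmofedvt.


underlying: fag-azmofed-vd
SUR=ne - signalled by the affix fag-
VEL=em - signalled by the affix -vd
check: fagazmofedvd -> fagazmofedvd -> fagazmofedvt
lemma: azmofed; SUR=ne; VEL=em


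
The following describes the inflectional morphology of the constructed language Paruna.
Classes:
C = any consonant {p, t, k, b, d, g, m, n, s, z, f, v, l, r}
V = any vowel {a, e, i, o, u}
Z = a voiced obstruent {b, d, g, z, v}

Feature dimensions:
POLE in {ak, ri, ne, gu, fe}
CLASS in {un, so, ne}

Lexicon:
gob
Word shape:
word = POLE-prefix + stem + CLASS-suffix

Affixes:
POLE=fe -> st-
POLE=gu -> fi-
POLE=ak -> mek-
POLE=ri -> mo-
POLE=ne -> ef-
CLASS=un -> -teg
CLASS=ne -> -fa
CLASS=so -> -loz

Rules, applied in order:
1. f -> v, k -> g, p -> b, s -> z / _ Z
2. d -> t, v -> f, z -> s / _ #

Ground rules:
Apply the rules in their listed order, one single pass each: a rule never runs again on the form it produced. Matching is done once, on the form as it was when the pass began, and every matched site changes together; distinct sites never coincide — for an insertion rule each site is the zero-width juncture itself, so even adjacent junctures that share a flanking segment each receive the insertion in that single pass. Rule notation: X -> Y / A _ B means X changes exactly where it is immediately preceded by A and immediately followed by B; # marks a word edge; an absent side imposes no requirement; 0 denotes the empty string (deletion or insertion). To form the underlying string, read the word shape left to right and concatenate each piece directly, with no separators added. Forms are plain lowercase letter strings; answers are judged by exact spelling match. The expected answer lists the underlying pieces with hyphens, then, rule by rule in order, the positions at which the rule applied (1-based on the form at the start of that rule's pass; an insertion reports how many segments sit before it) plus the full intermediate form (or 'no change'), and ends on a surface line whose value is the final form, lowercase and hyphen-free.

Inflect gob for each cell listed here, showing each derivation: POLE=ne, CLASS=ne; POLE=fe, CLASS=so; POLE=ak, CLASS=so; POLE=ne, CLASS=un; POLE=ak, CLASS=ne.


cell POLE=ne, CLASS=ne:
underlying: ef-gob-fa
1. f -> v, k -> g, p -> b, s -> z / _ Z: fires at position(s) 2: evgobfa
2. d -> t, v -> f, z -> s / _ #: no change
surface: evgobfa

cell POLE=fe, CLASS=so:
underlying: st-gob-loz
1. f -> v, k -> g, p -> b, s -> z / _ Z: no change
2. d -> t, v -> f, z -> s / _ #: fires at position(s) 8: stgoblos
surface: stgoblos

cell POLE=ak, CLASS=so:
underlying: mek-gob-loz
1. f -> v, k -> g, p -> b, s -> z / _ Z: fires at position(s) 3: meggobloz
2. d -> t, v -> f, z -> s / _ #: fires at position(s) 9: meggoblos
surface: meggoblos

cell POLE=ne, CLASS=un:
underlying: ef-gob-teg
1. f -> v, k -> g, p -> b, s -> z / _ Z: fires at position(s) 2: evgobteg
2. d -> t, v -> f, z -> s / _ #: no change
surface: evgobteg

cell POLE=ak, CLASS=ne:
underlying: mek-gob-fa
1. f -> v, k -> g, p -> b, s -> z / _ Z: fires at position(s) 3: meggobfa
2. d -> t, v -> f, z -> s / _ #: no change
surface: meggobfa


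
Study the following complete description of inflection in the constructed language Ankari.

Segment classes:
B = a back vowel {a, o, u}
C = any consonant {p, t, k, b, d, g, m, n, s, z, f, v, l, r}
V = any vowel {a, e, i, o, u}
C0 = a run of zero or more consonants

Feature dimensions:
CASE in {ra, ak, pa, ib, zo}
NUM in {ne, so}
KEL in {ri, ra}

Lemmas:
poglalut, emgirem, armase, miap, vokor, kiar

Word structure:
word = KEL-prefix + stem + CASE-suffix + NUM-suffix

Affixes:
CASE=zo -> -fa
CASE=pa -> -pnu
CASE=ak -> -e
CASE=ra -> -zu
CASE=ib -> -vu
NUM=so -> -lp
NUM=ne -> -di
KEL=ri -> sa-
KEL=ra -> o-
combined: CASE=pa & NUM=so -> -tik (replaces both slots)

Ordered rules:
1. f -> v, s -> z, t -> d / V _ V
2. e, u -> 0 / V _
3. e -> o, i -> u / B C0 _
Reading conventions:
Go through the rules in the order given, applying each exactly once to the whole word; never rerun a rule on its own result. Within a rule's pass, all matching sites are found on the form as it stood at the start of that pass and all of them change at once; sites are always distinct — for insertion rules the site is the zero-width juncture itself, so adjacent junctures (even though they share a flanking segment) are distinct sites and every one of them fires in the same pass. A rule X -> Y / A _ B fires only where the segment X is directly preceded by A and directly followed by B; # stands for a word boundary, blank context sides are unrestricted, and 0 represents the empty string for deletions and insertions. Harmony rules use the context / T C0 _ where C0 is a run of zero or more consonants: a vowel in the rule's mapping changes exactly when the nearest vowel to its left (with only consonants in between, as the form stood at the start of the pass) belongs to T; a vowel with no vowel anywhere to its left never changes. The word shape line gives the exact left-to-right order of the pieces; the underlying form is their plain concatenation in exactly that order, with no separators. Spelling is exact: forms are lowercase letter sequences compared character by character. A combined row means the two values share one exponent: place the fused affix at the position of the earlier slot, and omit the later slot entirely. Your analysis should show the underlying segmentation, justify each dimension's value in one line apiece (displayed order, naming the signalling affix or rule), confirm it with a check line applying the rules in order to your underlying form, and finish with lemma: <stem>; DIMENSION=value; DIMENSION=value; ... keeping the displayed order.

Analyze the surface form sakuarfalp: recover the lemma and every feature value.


underlying: sa-kiar-fa-lp
CASE=zo - signalled by the affix -fa
NUM=so - signalled by the affix -lp
KEL=ri - signalled by the affix sa-
check: sakiarfalp -> sakiarfalp -> sakiarfalp -> sakuarfalp
lemma: kiar; CASE=zo; NUM=so; KEL=ri
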